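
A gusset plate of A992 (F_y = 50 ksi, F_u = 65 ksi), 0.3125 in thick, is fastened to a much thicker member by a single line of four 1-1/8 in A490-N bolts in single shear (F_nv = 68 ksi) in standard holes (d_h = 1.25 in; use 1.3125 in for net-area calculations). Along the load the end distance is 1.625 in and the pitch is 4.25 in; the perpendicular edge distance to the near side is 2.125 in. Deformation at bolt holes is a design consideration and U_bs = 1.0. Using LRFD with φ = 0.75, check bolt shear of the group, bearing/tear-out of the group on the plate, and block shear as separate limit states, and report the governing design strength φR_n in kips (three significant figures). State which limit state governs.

112 kips (block shear governs)

Bolt shear: A_b = π·1.125²/4 = 0.994 in²; R_n = 68 × 0.994 × 4 × 1 = 270.4 kips → 0.75 × 270.4 = 203 kips.
Bearing: edge l_c = 1, r_n = 24.38 kips; interior l_c = 3, r_n = 54.84 kips; R_n = 24.38 + 3·54.84 = 188.9 kips → 142 kips.
Block shear: A_gv = 4.492, A_nv = 3.057, A_nt = 0.459 in²; R_n = min(0.6F_uA_nv, 0.6F_yA_gv) + U_bs·F_u·A_nt = 149 kips → 112 kips.
Block shear governs: 112 kips.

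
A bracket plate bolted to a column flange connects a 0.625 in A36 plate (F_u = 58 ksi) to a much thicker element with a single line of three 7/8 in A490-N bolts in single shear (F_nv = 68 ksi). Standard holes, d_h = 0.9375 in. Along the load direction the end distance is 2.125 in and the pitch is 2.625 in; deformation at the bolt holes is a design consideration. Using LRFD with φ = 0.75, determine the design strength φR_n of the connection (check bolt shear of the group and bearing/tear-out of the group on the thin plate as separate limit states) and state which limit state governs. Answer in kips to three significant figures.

92 kips (bolt shear governs)

Bolt shear: A_b = π·0.875²/4 = 0.6013 in²; R_n = 68 × 0.6013 × 3 × 1 = 122.7 kips → 0.75 × 122.7 = 92 kips.
Bearing (1.2 l_c t F_u ≤ 2.4 d t F_u): upper limit = 2.4·0.875·0.625·58 = 76.12 kips.
  Edge l_c = 2.125 − 0.9375/2 = 1.656 → r_n = 72.05 kips; interior l_c = 2.625 − 0.9375 = 1.688 → r_n = 73.41 kips.
  R_n,bearing = 1·72.05 + 2·73.41 = 218.9 kips → 0.75 × 218.9 = 164 kips.
Bolt shear governs: 92 kips.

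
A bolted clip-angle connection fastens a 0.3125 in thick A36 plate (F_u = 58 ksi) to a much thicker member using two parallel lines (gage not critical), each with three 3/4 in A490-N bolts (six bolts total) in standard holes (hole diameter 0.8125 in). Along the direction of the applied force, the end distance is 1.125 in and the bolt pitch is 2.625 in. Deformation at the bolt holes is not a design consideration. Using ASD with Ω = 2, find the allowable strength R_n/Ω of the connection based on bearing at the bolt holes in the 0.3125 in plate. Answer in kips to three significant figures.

Per bolt r_n = 1.5 l_c t F_u ≤ 3.0 d t F_u; upper limit = 3.0 × 0.75 × 0.3125 × 58 = 40.78 kips.
Edge bolt: l_c = 1.125 − 0.8125/2 = 0.7188 in → 1.5 × 0.7188 × 0.3125 × 58 = 19.54 → r_n = 19.54 kips.
Interior bolts: l_c = 2.625 − 0.8125 = 1.812 in → 1.5 × 1.812 × 0.3125 × 58 = 49.28 → r_n = 40.78 kips.
R_n = 2 × 19.54 + 4 × 40.78 = 202.2 kips.
Allowable strength R_n/Ω = 202.2 / 2 = 101 kips.

101 kips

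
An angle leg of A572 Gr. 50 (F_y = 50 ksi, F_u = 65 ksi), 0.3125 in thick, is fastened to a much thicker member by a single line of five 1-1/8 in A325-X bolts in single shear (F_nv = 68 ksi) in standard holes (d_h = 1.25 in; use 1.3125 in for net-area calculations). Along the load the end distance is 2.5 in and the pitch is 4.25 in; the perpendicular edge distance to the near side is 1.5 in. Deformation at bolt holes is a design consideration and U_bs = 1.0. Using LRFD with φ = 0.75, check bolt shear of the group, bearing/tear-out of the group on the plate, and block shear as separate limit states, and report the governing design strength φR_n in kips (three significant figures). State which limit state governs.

137 kips (block shear governs)

Bolt shear: A_b = π·1.125²/4 = 0.994 in²; R_n = 68 × 0.994 × 5 × 1 = 338 kips → 0.75 × 338 = 253 kips.
Bearing: edge l_c = 1.875, r_n = 45.7 kips; interior l_c = 3, r_n = 54.84 kips; R_n = 45.7 + 4·54.84 = 265.1 kips → 199 kips.
Block shear: A_gv = 6.094, A_nv = 4.248, A_nt = 0.2637 in²; R_n = min(0.6F_uA_nv, 0.6F_yA_gv) + U_bs·F_u·A_nt = 182.8 kips → 137 kips.
Block shear governs: 137 kips.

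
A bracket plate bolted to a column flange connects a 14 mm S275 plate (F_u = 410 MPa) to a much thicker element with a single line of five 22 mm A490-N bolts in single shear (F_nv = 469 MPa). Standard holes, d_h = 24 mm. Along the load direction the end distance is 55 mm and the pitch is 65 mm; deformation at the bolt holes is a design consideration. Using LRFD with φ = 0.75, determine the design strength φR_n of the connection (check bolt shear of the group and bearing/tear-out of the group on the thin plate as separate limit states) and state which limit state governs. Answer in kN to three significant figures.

Bolt shear: A_b = π·22²/4 = 380.1 mm²; R_n = 469 × 380.1 × 5 × 1 / 1000 = 891.4 kN → 0.75 × 891.4 = 669 kN.
Bearing (1.2 l_c t F_u ≤ 2.4 d t F_u): upper limit = 2.4·22·14·410 / 1000 = 303.1 kN.
  Edge l_c = 55 − 24/2 = 43 → r_n = 296.2 kN; interior l_c = 65 − 24 = 41 → r_n = 282.4 kN.
  R_n,bearing = 1·296.2 + 4·282.4 = 1426 kN → 0.75 × 1426 = 1070 kN.
Bolt shear governs: 669 kN.

669 kN (bolt shear governs)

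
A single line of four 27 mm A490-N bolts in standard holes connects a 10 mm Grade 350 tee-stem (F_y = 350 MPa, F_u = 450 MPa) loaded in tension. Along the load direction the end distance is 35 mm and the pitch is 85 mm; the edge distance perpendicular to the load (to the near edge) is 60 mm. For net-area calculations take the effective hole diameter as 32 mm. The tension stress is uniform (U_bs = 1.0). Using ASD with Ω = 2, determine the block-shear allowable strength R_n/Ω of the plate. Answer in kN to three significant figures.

Shear plane L_v = 35 + 3·85 = 290 mm; A_gv = 290 × 10 = 2900 mm².
A_nv = (290 − 3.5·32) × 10 = 1780 mm².
A_nt = (60 − 0.5·32) × 10 = 440 mm².
0.6 F_u A_nv = 480.6 kN; 0.6 F_y A_gv = 609 kN → shear rupture governs the shear term.
R_n = 480.6 + 1.0 × 450 × 440 / 1000 = 678.6 kN.
Allowable strength R_n/Ω = 678.6 / 2 = 339 kN.

339 kN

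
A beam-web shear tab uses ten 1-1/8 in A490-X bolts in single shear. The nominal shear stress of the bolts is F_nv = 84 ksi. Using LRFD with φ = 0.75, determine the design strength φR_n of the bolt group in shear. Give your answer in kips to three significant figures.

A_b = π × 1.125² / 4 = 0.994 in².
R_n = F_nv · A_b · n · n_s = 84 × 0.994 × 10 × 1 = 835 kips.
Design strength φR_n = 0.75 × 835 = 626 kips.

626 kips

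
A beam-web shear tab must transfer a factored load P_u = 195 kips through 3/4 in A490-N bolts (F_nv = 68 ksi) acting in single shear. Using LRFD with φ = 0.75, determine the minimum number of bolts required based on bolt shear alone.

9 bolts

A_b = π·0.75²/4 = 0.4418 in².
Per-bolt design strength φR_n = 0.75 × 68 × 0.4418 × 1 = 22.53 kips.
n ≥ 195 / 22.53 = 8.655 → use 9 bolts.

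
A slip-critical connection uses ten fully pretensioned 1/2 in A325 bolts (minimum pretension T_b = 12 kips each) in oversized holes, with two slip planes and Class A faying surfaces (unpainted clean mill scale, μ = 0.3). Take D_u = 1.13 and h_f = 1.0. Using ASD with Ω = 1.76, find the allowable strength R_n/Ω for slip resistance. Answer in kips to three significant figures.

R_n = μ · D_u · h_f · T_b · n_s · n_b = 0.3 × 1.13 × 1.0 × 12 × 2 × 10 = 81.36 kips.
Allowable strength R_n/Ω = 81.36 / 1.76 = 46.2 kips.

46.2 kips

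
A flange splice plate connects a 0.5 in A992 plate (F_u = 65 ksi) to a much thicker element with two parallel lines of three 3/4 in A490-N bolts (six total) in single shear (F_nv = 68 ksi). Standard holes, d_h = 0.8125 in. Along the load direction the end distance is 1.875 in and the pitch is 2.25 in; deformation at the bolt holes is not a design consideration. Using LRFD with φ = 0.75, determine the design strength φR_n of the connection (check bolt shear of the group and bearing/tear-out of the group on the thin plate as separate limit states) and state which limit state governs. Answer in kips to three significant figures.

Bolt shear: A_b = π·0.75²/4 = 0.4418 in²; R_n = 68 × 0.4418 × 6 × 1 = 180.2 kips → 0.75 × 180.2 = 135 kips.
Bearing (1.5 l_c t F_u ≤ 3.0 d t F_u): upper limit = 3.0·0.75·0.5·65 = 73.12 kips.
  Edge l_c = 1.875 − 0.8125/2 = 1.469 → r_n = 71.6 kips; interior l_c = 2.25 − 0.8125 = 1.438 → r_n = 70.08 kips.
  R_n,bearing = 2·71.6 + 4·70.08 = 423.5 kips → 0.75 × 423.5 = 318 kips.
Bolt shear governs: 135 kips.

135 kips (bolt shear governs)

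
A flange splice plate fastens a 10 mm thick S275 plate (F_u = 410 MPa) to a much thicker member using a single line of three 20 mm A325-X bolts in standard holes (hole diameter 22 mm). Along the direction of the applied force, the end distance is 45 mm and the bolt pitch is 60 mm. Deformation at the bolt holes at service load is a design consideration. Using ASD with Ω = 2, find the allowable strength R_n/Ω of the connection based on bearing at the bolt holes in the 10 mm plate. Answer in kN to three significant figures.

271 kN

Per bolt r_n = 1.2 l_c t F_u ≤ 2.4 d t F_u; upper limit = 2.4 × 20 × 10 × 410 / 1000 = 196.8 kN.
Edge bolt: l_c = 45 − 22/2 = 34 mm → 1.2 × 34 × 10 × 410 / 1000 = 167.3 → r_n = 167.3 kN.
Interior bolts: l_c = 60 − 22 = 38 mm → 1.2 × 38 × 10 × 410 / 1000 = 187 → r_n = 187 kN.
R_n = 1 × 167.3 + 2 × 187 = 541.2 kN.
Allowable strength R_n/Ω = 541.2 / 2 = 271 kN.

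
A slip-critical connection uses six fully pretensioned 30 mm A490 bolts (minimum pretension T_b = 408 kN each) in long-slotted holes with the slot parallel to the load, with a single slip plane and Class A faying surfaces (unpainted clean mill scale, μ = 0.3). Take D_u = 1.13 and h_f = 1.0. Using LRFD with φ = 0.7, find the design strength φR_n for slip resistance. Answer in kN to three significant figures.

581 kN

R_n = μ · D_u · h_f · T_b · n_s · n_b = 0.3 × 1.13 × 1.0 × 408 × 1 × 6 = 829.9 kN.
Design strength φR_n = 0.7 × 829.9 = 581 kN.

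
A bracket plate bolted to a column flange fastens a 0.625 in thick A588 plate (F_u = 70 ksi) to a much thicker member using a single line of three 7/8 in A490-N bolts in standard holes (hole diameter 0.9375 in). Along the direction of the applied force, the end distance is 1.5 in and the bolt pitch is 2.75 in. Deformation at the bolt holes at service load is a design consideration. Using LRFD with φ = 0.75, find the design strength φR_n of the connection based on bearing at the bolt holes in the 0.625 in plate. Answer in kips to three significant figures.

178 kips

Per bolt r_n = 1.2 l_c t F_u ≤ 2.4 d t F_u; upper limit = 2.4 × 0.875 × 0.625 × 70 = 91.88 kips.
Edge bolt: l_c = 1.5 − 0.9375/2 = 1.031 in → 1.2 × 1.031 × 0.625 × 70 = 54.14 → r_n = 54.14 kips.
Interior bolts: l_c = 2.75 − 0.9375 = 1.812 in → 1.2 × 1.812 × 0.625 × 70 = 95.16 → r_n = 91.88 kips.
R_n = 1 × 54.14 + 2 × 91.88 = 237.9 kips.
Design strength φR_n = 0.75 × 237.9 = 178 kips.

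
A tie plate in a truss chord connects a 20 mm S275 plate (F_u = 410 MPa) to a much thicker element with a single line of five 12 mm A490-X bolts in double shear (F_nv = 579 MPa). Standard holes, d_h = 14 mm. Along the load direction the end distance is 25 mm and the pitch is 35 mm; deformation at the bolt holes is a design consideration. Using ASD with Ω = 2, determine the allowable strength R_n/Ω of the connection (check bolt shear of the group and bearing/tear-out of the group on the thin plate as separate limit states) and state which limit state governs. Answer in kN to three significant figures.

327 kN (bolt shear governs)

Bolt shear: A_b = π·12²/4 = 113.1 mm²; R_n = 579 × 113.1 × 5 × 2 / 1000 = 654.8 kN → 654.8 / 2 = 327 kN.
Bearing (1.2 l_c t F_u ≤ 2.4 d t F_u): upper limit = 2.4·12·20·410 / 1000 = 236.2 kN.
  Edge l_c = 25 − 14/2 = 18 → r_n = 177.1 kN; interior l_c = 35 − 14 = 21 → r_n = 206.6 kN.
  R_n,bearing = 1·177.1 + 4·206.6 = 1004 kN → 1004 / 2 = 502 kN.
Bolt shear governs: 327 kN.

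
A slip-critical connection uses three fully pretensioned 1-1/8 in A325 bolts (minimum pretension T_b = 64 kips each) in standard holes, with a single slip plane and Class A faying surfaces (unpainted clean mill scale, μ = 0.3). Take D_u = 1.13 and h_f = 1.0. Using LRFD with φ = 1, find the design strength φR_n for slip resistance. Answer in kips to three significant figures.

65.1 kips

R_n = μ · D_u · h_f · T_b · n_s · n_b = 0.3 × 1.13 × 1.0 × 64 × 1 × 3 = 65.09 kips.
Design strength φR_n = 1 × 65.09 = 65.1 kips.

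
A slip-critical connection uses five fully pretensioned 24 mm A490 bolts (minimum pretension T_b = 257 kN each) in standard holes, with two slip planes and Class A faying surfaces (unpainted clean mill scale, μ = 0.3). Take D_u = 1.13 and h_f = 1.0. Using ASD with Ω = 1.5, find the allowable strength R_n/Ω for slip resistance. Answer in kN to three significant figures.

R_n = μ · D_u · h_f · T_b · n_s · n_b = 0.3 × 1.13 × 1.0 × 257 × 2 × 5 = 871.2 kN.
Allowable strength R_n/Ω = 871.2 / 1.5 = 581 kN.

581 kN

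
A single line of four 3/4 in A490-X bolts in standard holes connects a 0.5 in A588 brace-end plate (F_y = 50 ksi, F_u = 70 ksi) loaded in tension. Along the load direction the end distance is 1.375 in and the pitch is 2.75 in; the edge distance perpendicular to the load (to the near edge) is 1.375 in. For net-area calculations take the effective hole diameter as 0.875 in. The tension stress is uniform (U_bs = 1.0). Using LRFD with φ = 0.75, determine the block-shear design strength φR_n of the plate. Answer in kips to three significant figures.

128 kips

Shear plane L_v = 1.375 + 3·2.75 = 9.625 in; A_gv = 9.625 × 0.5 = 4.812 in².
A_nv = (9.625 − 3.5·0.875) × 0.5 = 3.281 in².
A_nt = (1.375 − 0.5·0.875) × 0.5 = 0.4688 in².
0.6 F_u A_nv = 137.8 kips; 0.6 F_y A_gv = 144.4 kips → shear rupture governs the shear term.
R_n = 137.8 + 1.0 × 70 × 0.4688 = 170.6 kips.
Design strength φR_n = 0.75 × 170.6 = 128 kips.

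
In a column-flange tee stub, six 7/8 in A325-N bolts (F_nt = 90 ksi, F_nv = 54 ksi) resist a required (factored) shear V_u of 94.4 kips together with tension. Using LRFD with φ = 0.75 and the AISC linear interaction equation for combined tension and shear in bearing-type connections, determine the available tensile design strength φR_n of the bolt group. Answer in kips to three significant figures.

A_b = π·0.875²/4 = 0.6013 in²; f_rv = 94.4 / (6 × 0.6013) = 26.16 ksi.
F'_nt = 1.3 F_nt − (F_nt / φF_nv) f_rv = 1.3·90 − (90/(0.75·54))·26.16 = 58.86 ksi, capped at F_nt → F'_nt = 58.86 ksi.
R_n = F'_nt · A_b · n = 58.86 × 0.6013 × 6 = 212.3 kips.
Design strength φR_n = 0.75 × 212.3 = 159 kips.

159 kips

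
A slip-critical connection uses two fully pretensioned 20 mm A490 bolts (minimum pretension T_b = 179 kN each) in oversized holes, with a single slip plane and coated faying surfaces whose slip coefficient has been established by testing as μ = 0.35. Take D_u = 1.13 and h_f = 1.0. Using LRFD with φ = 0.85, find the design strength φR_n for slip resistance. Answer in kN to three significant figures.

R_n = μ · D_u · h_f · T_b · n_s · n_b = 0.35 × 1.13 × 1.0 × 179 × 1 × 2 = 141.6 kN.
Design strength φR_n = 0.85 × 141.6 = 120 kN.

120 kN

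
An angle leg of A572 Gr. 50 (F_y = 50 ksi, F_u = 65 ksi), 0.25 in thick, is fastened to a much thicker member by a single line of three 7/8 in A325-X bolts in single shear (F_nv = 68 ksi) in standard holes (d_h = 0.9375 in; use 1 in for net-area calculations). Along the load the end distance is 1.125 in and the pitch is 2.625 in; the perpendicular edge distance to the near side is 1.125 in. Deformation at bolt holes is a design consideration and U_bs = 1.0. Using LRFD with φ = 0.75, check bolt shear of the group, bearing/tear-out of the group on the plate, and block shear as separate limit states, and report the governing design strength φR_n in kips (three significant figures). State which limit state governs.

Bolt shear: A_b = π·0.875²/4 = 0.6013 in²; R_n = 68 × 0.6013 × 3 × 1 = 122.7 kips → 0.75 × 122.7 = 92 kips.
Bearing: edge l_c = 0.6562, r_n = 12.8 kips; interior l_c = 1.688, r_n = 32.91 kips; R_n = 12.8 + 2·32.91 = 78.61 kips → 59 kips.
Block shear: A_gv = 1.594, A_nv = 0.9688, A_nt = 0.1562 in²; R_n = min(0.6F_uA_nv, 0.6F_yA_gv) + U_bs·F_u·A_nt = 47.94 kips → 36 kips.
Block shear governs: 36 kips.

36 kips (block shear governs)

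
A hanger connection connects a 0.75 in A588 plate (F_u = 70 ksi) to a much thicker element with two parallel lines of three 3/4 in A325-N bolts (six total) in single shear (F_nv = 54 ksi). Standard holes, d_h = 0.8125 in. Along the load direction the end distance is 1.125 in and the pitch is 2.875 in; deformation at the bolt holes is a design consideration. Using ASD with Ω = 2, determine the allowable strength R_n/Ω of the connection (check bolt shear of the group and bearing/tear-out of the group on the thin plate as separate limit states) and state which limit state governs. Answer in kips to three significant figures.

71.6 kips (bolt shear governs)

Bolt shear: A_b = π·0.75²/4 = 0.4418 in²; R_n = 54 × 0.4418 × 6 × 1 = 143.1 kips → 143.1 / 2 = 71.6 kips.
Bearing (1.2 l_c t F_u ≤ 2.4 d t F_u): upper limit = 2.4·0.75·0.75·70 = 94.5 kips.
  Edge l_c = 1.125 − 0.8125/2 = 0.7188 → r_n = 45.28 kips; interior l_c = 2.875 − 0.8125 = 2.062 → r_n = 94.5 kips.
  R_n,bearing = 2·45.28 + 4·94.5 = 468.6 kips → 468.6 / 2 = 234 kips.
Bolt shear governs: 71.6 kips.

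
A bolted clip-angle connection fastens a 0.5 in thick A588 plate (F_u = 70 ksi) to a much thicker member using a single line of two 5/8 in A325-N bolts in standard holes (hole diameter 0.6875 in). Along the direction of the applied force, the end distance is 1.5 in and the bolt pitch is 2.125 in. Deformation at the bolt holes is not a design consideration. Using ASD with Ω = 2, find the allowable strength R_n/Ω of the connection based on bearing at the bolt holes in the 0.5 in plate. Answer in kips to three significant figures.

63.2 kips

Per bolt r_n = 1.5 l_c t F_u ≤ 3.0 d t F_u; upper limit = 3.0 × 0.625 × 0.5 × 70 = 65.62 kips.
Edge bolt: l_c = 1.5 − 0.6875/2 = 1.156 in → 1.5 × 1.156 × 0.5 × 70 = 60.7 → r_n = 60.7 kips.
Interior bolts: l_c = 2.125 − 0.6875 = 1.438 in → 1.5 × 1.438 × 0.5 × 70 = 75.47 → r_n = 65.62 kips.
R_n = 1 × 60.7 + 1 × 65.62 = 126.3 kips.
Allowable strength R_n/Ω = 126.3 / 2 = 63.2 kips.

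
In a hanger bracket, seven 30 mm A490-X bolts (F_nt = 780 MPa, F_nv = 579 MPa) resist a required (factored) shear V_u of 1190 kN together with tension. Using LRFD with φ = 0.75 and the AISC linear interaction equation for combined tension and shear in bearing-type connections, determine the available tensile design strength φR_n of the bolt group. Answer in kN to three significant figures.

2160 kN

A_b = π·30²/4 = 706.9 mm²; f_rv = 1190 × 1000 / (7 × 706.9) = 240.5 MPa.
F'_nt = 1.3 F_nt − (F_nt / φF_nv) f_rv = 1.3·780 − (780/(0.75·579))·240.5 = 582 MPa, capped at F_nt → F'_nt = 582 MPa.
R_n = F'_nt · A_b · n = 582 × 706.9 × 7 / 1000 = 2880 kN.
Design strength φR_n = 0.75 × 2880 = 2160 kN.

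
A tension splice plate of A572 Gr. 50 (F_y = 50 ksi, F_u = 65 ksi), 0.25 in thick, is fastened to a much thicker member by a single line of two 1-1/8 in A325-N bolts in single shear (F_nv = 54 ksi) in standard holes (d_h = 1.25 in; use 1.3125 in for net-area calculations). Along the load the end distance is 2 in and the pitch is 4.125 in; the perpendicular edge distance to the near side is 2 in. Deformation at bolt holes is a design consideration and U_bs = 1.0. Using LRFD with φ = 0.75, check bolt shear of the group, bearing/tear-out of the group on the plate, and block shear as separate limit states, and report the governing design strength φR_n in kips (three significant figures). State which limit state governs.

46.8 kips (block shear governs)

Bolt shear: A_b = π·1.125²/4 = 0.994 in²; R_n = 54 × 0.994 × 2 × 1 = 107.4 kips → 0.75 × 107.4 = 80.5 kips.
Bearing: edge l_c = 1.375, r_n = 26.81 kips; interior l_c = 2.875, r_n = 43.87 kips; R_n = 26.81 + 1·43.87 = 70.69 kips → 53 kips.
Block shear: A_gv = 1.531, A_nv = 1.039, A_nt = 0.3359 in²; R_n = min(0.6F_uA_nv, 0.6F_yA_gv) + U_bs·F_u·A_nt = 62.36 kips → 46.8 kips.
Block shear governs: 46.8 kips.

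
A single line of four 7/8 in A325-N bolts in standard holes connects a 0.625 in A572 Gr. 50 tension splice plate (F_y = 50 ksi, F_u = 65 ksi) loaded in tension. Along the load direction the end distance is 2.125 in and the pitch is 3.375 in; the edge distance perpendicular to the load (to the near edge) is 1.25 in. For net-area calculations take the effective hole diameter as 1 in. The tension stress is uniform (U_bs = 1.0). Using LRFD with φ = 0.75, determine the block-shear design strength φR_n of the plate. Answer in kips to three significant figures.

Shear plane L_v = 2.125 + 3·3.375 = 12.25 in; A_gv = 12.25 × 0.625 = 7.656 in².
A_nv = (12.25 − 3.5·1) × 0.625 = 5.469 in².
A_nt = (1.25 − 0.5·1) × 0.625 = 0.4688 in².
0.6 F_u A_nv = 213.3 kips; 0.6 F_y A_gv = 229.7 kips → shear rupture governs the shear term.
R_n = 213.3 + 1.0 × 65 × 0.4688 = 243.8 kips.
Design strength φR_n = 0.75 × 243.8 = 183 kips.

183 kips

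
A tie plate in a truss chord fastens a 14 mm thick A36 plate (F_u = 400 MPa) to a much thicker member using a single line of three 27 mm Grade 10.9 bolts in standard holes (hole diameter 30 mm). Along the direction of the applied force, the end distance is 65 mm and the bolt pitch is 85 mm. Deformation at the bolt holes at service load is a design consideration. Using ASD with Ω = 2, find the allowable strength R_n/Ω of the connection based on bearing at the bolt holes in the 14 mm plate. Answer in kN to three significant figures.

531 kN

Per bolt r_n = 1.2 l_c t F_u ≤ 2.4 d t F_u; upper limit = 2.4 × 27 × 14 × 400 / 1000 = 362.9 kN.
Edge bolt: l_c = 65 − 30/2 = 50 mm → 1.2 × 50 × 14 × 400 / 1000 = 336 → r_n = 336 kN.
Interior bolts: l_c = 85 − 30 = 55 mm → 1.2 × 55 × 14 × 400 / 1000 = 369.6 → r_n = 362.9 kN.
R_n = 1 × 336 + 2 × 362.9 = 1062 kN.
Allowable strength R_n/Ω = 1062 / 2 = 531 kN.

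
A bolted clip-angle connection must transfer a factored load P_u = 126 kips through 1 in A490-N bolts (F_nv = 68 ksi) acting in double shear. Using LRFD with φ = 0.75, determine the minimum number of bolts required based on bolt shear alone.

A_b = π·1²/4 = 0.7854 in².
Per-bolt design strength φR_n = 0.75 × 68 × 0.7854 × 2 = 80.11 kips.
n ≥ 126 / 80.11 = 1.573 → use 2 bolts.

2 bolts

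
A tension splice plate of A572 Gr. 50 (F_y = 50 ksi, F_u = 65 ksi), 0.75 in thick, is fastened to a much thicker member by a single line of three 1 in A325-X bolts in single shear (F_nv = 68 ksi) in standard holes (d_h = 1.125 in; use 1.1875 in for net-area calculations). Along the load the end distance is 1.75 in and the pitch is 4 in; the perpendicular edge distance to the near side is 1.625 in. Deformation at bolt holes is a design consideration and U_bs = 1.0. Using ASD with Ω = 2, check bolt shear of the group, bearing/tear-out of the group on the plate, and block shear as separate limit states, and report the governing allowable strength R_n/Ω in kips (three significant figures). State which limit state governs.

80.1 kips (bolt shear governs)

Bolt shear: A_b = π·1²/4 = 0.7854 in²; R_n = 68 × 0.7854 × 3 × 1 = 160.2 kips → 160.2 / 2 = 80.1 kips.
Bearing: edge l_c = 1.188, r_n = 69.47 kips; interior l_c = 2.875, r_n = 117 kips; R_n = 69.47 + 2·117 = 303.5 kips → 152 kips.
Block shear: A_gv = 7.312, A_nv = 5.086, A_nt = 0.7734 in²; R_n = min(0.6F_uA_nv, 0.6F_yA_gv) + U_bs·F_u·A_nt = 248.6 kips → 124 kips.
Bolt shear governs: 80.1 kips.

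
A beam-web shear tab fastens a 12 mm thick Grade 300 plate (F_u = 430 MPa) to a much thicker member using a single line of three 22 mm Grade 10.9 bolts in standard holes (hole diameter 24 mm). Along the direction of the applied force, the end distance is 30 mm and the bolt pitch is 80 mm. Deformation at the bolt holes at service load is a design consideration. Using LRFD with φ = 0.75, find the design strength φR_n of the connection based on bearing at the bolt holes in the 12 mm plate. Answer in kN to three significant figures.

492 kN

Per bolt r_n = 1.2 l_c t F_u ≤ 2.4 d t F_u; upper limit = 2.4 × 22 × 12 × 430 / 1000 = 272.4 kN.
Edge bolt: l_c = 30 − 24/2 = 18 mm → 1.2 × 18 × 12 × 430 / 1000 = 111.5 → r_n = 111.5 kN.
Interior bolts: l_c = 80 − 24 = 56 mm → 1.2 × 56 × 12 × 430 / 1000 = 346.8 → r_n = 272.4 kN.
R_n = 1 × 111.5 + 2 × 272.4 = 656.4 kN.
Design strength φR_n = 0.75 × 656.4 = 492 kN.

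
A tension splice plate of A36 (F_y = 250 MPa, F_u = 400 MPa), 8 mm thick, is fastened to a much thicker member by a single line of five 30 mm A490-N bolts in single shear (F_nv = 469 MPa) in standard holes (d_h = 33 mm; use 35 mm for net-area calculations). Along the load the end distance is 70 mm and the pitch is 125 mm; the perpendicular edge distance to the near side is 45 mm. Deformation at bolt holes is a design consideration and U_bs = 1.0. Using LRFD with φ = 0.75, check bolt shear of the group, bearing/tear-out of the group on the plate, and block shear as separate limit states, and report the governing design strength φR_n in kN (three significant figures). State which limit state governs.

579 kN (block shear governs)

Bolt shear: A_b = π·30²/4 = 706.9 mm²; R_n = 469 × 706.9 × 5 × 1 / 1000 = 1658 kN → 0.75 × 1658 = 1240 kN.
Bearing: edge l_c = 53.5, r_n = 205.4 kN; interior l_c = 92, r_n = 230.4 kN; R_n = 205.4 + 4·230.4 = 1127 kN → 845 kN.
Block shear: A_gv = 4560, A_nv = 3300, A_nt = 220 mm²; R_n = min(0.6F_uA_nv, 0.6F_yA_gv) + U_bs·F_u·A_nt = 772 kN → 579 kN.
Block shear governs: 579 kN.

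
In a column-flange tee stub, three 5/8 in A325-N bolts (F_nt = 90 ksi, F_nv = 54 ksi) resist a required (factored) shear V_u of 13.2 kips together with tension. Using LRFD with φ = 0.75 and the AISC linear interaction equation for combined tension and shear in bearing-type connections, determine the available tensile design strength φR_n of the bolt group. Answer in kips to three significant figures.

A_b = π·0.625²/4 = 0.3068 in²; f_rv = 13.2 / (3 × 0.3068) = 14.34 ksi.
F'_nt = 1.3 F_nt − (F_nt / φF_nv) f_rv = 1.3·90 − (90/(0.75·54))·14.34 = 85.13 ksi, capped at F_nt → F'_nt = 85.13 ksi.
R_n = F'_nt · A_b · n = 85.13 × 0.3068 × 3 = 78.35 kips.
Design strength φR_n = 0.75 × 78.35 = 58.8 kips.

58.8 kips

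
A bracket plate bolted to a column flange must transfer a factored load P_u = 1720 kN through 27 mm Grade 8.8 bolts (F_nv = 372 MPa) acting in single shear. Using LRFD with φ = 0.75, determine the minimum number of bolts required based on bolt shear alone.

A_b = π·27²/4 = 572.6 mm².
Per-bolt design strength φR_n = 0.75 × 372 × 572.6 × 1 / 1000 = 159.7 kN.
n ≥ 1720 / 159.7 = 10.77 → use 11 bolts.

11 bolts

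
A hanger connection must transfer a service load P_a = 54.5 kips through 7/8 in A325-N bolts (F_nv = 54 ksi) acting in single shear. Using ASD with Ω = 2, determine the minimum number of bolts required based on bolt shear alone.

4 bolts

A_b = π·0.875²/4 = 0.6013 in².
Per-bolt allowable strength R_n/Ω = 54 × 0.6013 × 1 / 2 = 16.24 kips.
n ≥ 54.5 / 16.24 = 3.357 → use 4 bolts.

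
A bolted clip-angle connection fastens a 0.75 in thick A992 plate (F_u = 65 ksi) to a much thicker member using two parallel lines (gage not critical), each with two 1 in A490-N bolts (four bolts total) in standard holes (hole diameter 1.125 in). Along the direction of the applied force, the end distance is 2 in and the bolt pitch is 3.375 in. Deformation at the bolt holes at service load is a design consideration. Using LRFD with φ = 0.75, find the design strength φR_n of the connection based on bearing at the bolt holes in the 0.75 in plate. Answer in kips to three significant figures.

302 kips

Per bolt r_n = 1.2 l_c t F_u ≤ 2.4 d t F_u; upper limit = 2.4 × 1 × 0.75 × 65 = 117 kips.
Edge bolt: l_c = 2 − 1.125/2 = 1.438 in → 1.2 × 1.438 × 0.75 × 65 = 84.09 → r_n = 84.09 kips.
Interior bolts: l_c = 3.375 − 1.125 = 2.25 in → 1.2 × 2.25 × 0.75 × 65 = 131.6 → r_n = 117 kips.
R_n = 2 × 84.09 + 2 × 117 = 402.2 kips.
Design strength φR_n = 0.75 × 402.2 = 302 kips.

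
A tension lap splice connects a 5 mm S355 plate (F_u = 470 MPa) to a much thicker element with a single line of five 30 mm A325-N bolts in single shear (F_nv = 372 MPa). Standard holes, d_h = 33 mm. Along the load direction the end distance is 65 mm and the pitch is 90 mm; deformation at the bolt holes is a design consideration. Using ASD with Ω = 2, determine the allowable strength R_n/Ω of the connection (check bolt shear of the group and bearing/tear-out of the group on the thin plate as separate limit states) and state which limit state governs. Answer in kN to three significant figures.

390 kN (bearing governs)

Bolt shear: A_b = π·30²/4 = 706.9 mm²; R_n = 372 × 706.9 × 5 × 1 / 1000 = 1315 kN → 1315 / 2 = 657 kN.
Bearing (1.2 l_c t F_u ≤ 2.4 d t F_u): upper limit = 2.4·30·5·470 / 1000 = 169.2 kN.
  Edge l_c = 65 − 33/2 = 48.5 → r_n = 136.8 kN; interior l_c = 90 − 33 = 57 → r_n = 160.7 kN.
  R_n,bearing = 1·136.8 + 4·160.7 = 779.7 kN → 779.7 / 2 = 390 kN.
Bearing governs: 390 kN.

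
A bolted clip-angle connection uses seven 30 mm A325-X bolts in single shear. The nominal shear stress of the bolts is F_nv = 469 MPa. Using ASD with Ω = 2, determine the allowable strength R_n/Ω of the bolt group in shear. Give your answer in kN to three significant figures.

A_b = π × 30² / 4 = 706.9 mm².
R_n = F_nv · A_b · n · n_s = 469 × 706.9 × 7 × 1 / 1000 = 2321 kN.
Allowable strength R_n/Ω = 2321 / 2 = 1160 kN.

1160 kN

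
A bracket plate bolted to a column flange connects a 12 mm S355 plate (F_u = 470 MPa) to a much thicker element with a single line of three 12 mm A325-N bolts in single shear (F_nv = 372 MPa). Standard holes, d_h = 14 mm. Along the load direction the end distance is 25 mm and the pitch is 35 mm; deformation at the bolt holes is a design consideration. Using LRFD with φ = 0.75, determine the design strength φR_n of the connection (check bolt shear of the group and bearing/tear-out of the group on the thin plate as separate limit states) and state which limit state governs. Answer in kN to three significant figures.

Bolt shear: A_b = π·12²/4 = 113.1 mm²; R_n = 372 × 113.1 × 3 × 1 / 1000 = 126.2 kN → 0.75 × 126.2 = 94.7 kN.
Bearing (1.2 l_c t F_u ≤ 2.4 d t F_u): upper limit = 2.4·12·12·470 / 1000 = 162.4 kN.
  Edge l_c = 25 − 14/2 = 18 → r_n = 121.8 kN; interior l_c = 35 − 14 = 21 → r_n = 142.1 kN.
  R_n,bearing = 1·121.8 + 2·142.1 = 406.1 kN → 0.75 × 406.1 = 305 kN.
Bolt shear governs: 94.7 kN.

94.7 kN (bolt shear governs)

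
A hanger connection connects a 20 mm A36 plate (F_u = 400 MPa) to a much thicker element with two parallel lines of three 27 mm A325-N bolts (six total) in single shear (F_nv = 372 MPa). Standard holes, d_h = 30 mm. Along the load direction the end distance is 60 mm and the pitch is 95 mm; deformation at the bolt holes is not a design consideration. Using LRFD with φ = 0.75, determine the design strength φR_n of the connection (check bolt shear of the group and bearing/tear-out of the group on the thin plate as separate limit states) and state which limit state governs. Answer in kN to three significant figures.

958 kN (bolt shear governs)

Bolt shear: A_b = π·27²/4 = 572.6 mm²; R_n = 372 × 572.6 × 6 × 1 / 1000 = 1278 kN → 0.75 × 1278 = 958 kN.
Bearing (1.5 l_c t F_u ≤ 3.0 d t F_u): upper limit = 3.0·27·20·400 / 1000 = 648 kN.
  Edge l_c = 60 − 30/2 = 45 → r_n = 540 kN; interior l_c = 95 − 30 = 65 → r_n = 648 kN.
  R_n,bearing = 2·540 + 4·648 = 3672 kN → 0.75 × 3672 = 2750 kN.
Bolt shear governs: 958 kN.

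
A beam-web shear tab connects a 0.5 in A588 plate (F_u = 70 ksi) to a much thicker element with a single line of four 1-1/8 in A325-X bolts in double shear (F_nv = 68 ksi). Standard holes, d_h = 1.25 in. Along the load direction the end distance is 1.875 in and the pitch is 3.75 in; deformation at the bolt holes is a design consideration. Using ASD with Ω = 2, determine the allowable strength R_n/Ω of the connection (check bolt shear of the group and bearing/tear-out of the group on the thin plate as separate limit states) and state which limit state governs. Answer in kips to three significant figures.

Bolt shear: A_b = π·1.125²/4 = 0.994 in²; R_n = 68 × 0.994 × 4 × 2 = 540.7 kips → 540.7 / 2 = 270 kips.
Bearing (1.2 l_c t F_u ≤ 2.4 d t F_u): upper limit = 2.4·1.125·0.5·70 = 94.5 kips.
  Edge l_c = 1.875 − 1.25/2 = 1.25 → r_n = 52.5 kips; interior l_c = 3.75 − 1.25 = 2.5 → r_n = 94.5 kips.
  R_n,bearing = 1·52.5 + 3·94.5 = 336 kips → 336 / 2 = 168 kips.
Bearing governs: 168 kips.

168 kips (bearing governs)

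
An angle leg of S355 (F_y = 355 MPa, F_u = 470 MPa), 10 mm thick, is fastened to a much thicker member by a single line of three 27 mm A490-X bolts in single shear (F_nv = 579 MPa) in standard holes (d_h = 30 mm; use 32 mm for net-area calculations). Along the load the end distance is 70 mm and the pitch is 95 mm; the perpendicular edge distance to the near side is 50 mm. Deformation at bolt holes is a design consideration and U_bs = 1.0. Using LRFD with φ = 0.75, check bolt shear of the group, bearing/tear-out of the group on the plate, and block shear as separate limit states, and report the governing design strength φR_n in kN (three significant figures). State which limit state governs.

501 kN (block shear governs)

Bolt shear: A_b = π·27²/4 = 572.6 mm²; R_n = 579 × 572.6 × 3 × 1 / 1000 = 994.5 kN → 0.75 × 994.5 = 746 kN.
Bearing: edge l_c = 55, r_n = 304.6 kN; interior l_c = 65, r_n = 304.6 kN; R_n = 304.6 + 2·304.6 = 913.7 kN → 685 kN.
Block shear: A_gv = 2600, A_nv = 1800, A_nt = 340 mm²; R_n = min(0.6F_uA_nv, 0.6F_yA_gv) + U_bs·F_u·A_nt = 667.4 kN → 501 kN.
Block shear governs: 501 kN.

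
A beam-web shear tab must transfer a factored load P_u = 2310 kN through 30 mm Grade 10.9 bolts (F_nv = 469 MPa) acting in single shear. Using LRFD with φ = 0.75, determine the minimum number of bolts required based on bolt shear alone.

10 bolts

A_b = π·30²/4 = 706.9 mm².
Per-bolt design strength φR_n = 0.75 × 469 × 706.9 × 1 / 1000 = 248.6 kN.
n ≥ 2310 / 248.6 = 9.291 → use 10 bolts.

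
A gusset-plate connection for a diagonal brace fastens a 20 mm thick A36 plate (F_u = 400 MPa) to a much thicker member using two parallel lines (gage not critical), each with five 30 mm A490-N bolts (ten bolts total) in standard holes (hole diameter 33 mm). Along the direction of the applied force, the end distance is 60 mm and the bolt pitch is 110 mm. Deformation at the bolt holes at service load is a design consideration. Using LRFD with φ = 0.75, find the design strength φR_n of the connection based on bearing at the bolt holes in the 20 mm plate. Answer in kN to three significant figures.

Per bolt r_n = 1.2 l_c t F_u ≤ 2.4 d t F_u; upper limit = 2.4 × 30 × 20 × 400 / 1000 = 576 kN.
Edge bolt: l_c = 60 − 33/2 = 43.5 mm → 1.2 × 43.5 × 20 × 400 / 1000 = 417.6 → r_n = 417.6 kN.
Interior bolts: l_c = 110 − 33 = 77 mm → 1.2 × 77 × 20 × 400 / 1000 = 739.2 → r_n = 576 kN.
R_n = 2 × 417.6 + 8 × 576 = 5443 kN.
Design strength φR_n = 0.75 × 5443 = 4080 kN.

4080 kN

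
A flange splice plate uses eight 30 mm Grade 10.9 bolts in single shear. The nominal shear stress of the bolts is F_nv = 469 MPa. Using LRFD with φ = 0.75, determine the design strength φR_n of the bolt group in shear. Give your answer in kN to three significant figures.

A_b = π × 30² / 4 = 706.9 mm².
R_n = F_nv · A_b · n · n_s = 469 × 706.9 × 8 × 1 / 1000 = 2652 kN.
Design strength φR_n = 0.75 × 2652 = 1990 kN.

1990 kN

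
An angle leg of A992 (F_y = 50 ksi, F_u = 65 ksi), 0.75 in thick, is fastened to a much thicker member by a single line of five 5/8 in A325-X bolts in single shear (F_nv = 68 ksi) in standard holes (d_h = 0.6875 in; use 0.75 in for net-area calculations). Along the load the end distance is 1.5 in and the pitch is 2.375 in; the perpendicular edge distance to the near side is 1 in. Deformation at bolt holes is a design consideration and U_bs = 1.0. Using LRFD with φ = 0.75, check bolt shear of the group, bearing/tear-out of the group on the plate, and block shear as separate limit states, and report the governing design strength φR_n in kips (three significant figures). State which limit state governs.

78.2 kips (bolt shear governs)

Bolt shear: A_b = π·0.625²/4 = 0.3068 in²; R_n = 68 × 0.3068 × 5 × 1 = 104.3 kips → 0.75 × 104.3 = 78.2 kips.
Bearing: edge l_c = 1.156, r_n = 67.64 kips; interior l_c = 1.688, r_n = 73.12 kips; R_n = 67.64 + 4·73.12 = 360.1 kips → 270 kips.
Block shear: A_gv = 8.25, A_nv = 5.719, A_nt = 0.4688 in²; R_n = min(0.6F_uA_nv, 0.6F_yA_gv) + U_bs·F_u·A_nt = 253.5 kips → 190 kips.
Bolt shear governs: 78.2 kips.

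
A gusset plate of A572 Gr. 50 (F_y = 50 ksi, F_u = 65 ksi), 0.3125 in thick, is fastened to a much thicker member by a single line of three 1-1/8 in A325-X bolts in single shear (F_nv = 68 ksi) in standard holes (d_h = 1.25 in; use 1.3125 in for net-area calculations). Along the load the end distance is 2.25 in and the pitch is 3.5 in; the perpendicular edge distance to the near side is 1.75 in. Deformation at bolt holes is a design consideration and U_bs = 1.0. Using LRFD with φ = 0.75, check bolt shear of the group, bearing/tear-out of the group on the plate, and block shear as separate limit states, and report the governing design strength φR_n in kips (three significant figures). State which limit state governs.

Bolt shear: A_b = π·1.125²/4 = 0.994 in²; R_n = 68 × 0.994 × 3 × 1 = 202.8 kips → 0.75 × 202.8 = 152 kips.
Bearing: edge l_c = 1.625, r_n = 39.61 kips; interior l_c = 2.25, r_n = 54.84 kips; R_n = 39.61 + 2·54.84 = 149.3 kips → 112 kips.
Block shear: A_gv = 2.891, A_nv = 1.865, A_nt = 0.3418 in²; R_n = min(0.6F_uA_nv, 0.6F_yA_gv) + U_bs·F_u·A_nt = 94.96 kips → 71.2 kips.
Block shear governs: 71.2 kips.

71.2 kips (block shear governs)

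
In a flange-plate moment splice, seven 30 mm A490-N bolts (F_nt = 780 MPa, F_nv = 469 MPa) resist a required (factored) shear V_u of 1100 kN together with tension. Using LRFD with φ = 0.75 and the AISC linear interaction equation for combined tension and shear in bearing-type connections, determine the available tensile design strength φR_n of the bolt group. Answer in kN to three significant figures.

1930 kN

A_b = π·30²/4 = 706.9 mm²; f_rv = 1100 × 1000 / (7 × 706.9) = 222.3 MPa.
F'_nt = 1.3 F_nt − (F_nt / φF_nv) f_rv = 1.3·780 − (780/(0.75·469))·222.3 = 521 MPa, capped at F_nt → F'_nt = 521 MPa.
R_n = F'_nt · A_b · n = 521 × 706.9 × 7 / 1000 = 2578 kN.
Design strength φR_n = 0.75 × 2578 = 1930 kN.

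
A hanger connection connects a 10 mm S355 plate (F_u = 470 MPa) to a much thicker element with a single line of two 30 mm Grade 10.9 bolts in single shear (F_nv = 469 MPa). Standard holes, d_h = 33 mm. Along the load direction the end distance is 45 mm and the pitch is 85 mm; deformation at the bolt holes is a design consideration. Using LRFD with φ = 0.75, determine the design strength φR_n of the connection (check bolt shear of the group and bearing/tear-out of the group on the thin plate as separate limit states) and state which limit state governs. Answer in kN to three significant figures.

Bolt shear: A_b = π·30²/4 = 706.9 mm²; R_n = 469 × 706.9 × 2 × 1 / 1000 = 663 kN → 0.75 × 663 = 497 kN.
Bearing (1.2 l_c t F_u ≤ 2.4 d t F_u): upper limit = 2.4·30·10·470 / 1000 = 338.4 kN.
  Edge l_c = 45 − 33/2 = 28.5 → r_n = 160.7 kN; interior l_c = 85 − 33 = 52 → r_n = 293.3 kN.
  R_n,bearing = 1·160.7 + 1·293.3 = 454 kN → 0.75 × 454 = 341 kN.
Bearing governs: 341 kN.

341 kN (bearing governs)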